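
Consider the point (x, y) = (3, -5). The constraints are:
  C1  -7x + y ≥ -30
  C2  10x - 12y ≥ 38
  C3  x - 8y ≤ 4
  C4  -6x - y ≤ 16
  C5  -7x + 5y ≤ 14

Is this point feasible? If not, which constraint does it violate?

Constraint C3: x - 8y = 43, which is not ≤ 4. All other constraints are satisfied.

not feasible — violates C3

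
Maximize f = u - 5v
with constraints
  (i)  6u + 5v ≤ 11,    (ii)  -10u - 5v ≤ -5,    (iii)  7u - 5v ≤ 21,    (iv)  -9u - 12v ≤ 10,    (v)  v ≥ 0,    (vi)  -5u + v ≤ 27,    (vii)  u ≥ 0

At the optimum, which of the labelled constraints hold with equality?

Extreme points and f = u - 5v:
  (11/6, 0) → f = 11/6
  (0, 11/5) → f = -11
  (1/2, 0) → f = 1/2
  (0, 1) → f = -5

The maximum is at (11/6, 0). Substituting into each constraint, equality holds for (i) and (v); the remaining constraints have slack.

(i) and (v)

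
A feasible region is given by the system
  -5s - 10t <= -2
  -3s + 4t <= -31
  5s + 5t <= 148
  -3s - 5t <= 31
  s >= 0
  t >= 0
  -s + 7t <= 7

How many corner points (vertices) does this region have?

4

Of the 21 pairwise boundary intersections, those satisfying every inequality are:
  (31/3, 0)
  (245/17, 52/17)
  (148/5, 0)
  (1001/40, 183/40)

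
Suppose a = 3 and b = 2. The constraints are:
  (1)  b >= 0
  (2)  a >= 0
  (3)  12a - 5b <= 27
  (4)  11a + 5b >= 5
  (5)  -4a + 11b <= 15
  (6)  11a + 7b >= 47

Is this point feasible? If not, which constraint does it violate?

(1): 2 ≥ 0 ✓
(2): 3 ≥ 0 ✓
(3): 26 ≤ 27 ✓
(4): 43 ≥ 5 ✓
(5): 10 ≤ 15 ✓
(6): 47 ≥ 47 ✓

feasible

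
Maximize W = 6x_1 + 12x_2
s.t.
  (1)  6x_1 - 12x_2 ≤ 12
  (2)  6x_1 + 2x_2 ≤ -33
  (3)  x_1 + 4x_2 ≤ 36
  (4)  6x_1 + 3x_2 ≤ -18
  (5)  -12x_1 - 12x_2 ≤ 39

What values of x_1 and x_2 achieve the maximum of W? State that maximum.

The optimum lies where 6x_1 + 2x_2 = -33 and x_1 + 4x_2 = 36.
Solving simultaneously gives x_1 = -102/11, x_2 = 249/22.

x_1 = -102/11, x_2 = 249/22, maximum W = 882/11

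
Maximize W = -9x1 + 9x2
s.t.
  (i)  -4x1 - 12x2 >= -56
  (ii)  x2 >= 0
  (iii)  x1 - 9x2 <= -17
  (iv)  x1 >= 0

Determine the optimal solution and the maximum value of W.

x1 = 0, x2 = 14/3, maximum W = 42

Feasible corners and W = -9x1 + 9x2:
  (25/4, 31/12) → W = -33
  (0, 14/3) → W = 42
  (0, 17/9) → W = 17

At the optimal vertex, -4x1 - 12x2 = -56 and x1 = 0.
Solving simultaneously gives x1 = 0, x2 = 14/3.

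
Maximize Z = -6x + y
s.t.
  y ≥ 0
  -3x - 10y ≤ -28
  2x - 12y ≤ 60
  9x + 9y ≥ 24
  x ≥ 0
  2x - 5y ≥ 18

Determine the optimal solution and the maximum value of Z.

x = 64/7, y = 2/35, maximum Z = -274/5

Feasible corners and Z = -6x + y:
  (28/3, 0) → Z = -56
  (30, 0) → Z = -180
  (64/7, 2/35) → Z = -274/5
The feasible region is unbounded (it extends along (6, 1), (5, 2)), but Z strictly decreases along every unbounded feasible direction, so there is no improving ray and the maximum is attained at a vertex.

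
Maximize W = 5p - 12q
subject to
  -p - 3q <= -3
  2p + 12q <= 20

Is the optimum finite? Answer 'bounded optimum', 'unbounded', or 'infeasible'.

unbounded

From the feasible point (-4, 7/3), moving in the direction (3, -1) keeps every constraint satisfied while W increases without bound.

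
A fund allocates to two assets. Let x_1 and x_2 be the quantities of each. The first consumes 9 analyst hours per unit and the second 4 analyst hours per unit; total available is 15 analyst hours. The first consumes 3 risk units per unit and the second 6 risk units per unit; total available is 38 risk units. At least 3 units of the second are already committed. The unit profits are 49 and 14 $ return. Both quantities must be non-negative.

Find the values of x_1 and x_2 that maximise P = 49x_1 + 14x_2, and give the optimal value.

Feasible corners and P = 49x_1 + 14x_2:
  (0, 15/4) → P = 105/2
  (0, 3) → P = 42
  (1/3, 3) → P = 175/3

The optimum lies where 9x_1 + 4x_2 = 15 and x_2 = 3.
Solving simultaneously gives x_1 = 1/3, x_2 = 3.

x_1 = 1/3, x_2 = 3, maximum P = 175/3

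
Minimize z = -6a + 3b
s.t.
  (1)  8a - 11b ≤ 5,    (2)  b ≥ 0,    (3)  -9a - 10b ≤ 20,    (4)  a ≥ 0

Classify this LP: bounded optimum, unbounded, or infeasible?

From the feasible point (5/8, 0), moving in the direction (11, 8) keeps every constraint satisfied while z decreases without bound.

unbounded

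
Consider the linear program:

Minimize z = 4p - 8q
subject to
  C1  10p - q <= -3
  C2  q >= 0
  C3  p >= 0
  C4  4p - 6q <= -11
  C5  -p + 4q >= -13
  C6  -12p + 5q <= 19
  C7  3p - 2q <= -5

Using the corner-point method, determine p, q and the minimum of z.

p = 2/19, q = 77/19, minimum z = -32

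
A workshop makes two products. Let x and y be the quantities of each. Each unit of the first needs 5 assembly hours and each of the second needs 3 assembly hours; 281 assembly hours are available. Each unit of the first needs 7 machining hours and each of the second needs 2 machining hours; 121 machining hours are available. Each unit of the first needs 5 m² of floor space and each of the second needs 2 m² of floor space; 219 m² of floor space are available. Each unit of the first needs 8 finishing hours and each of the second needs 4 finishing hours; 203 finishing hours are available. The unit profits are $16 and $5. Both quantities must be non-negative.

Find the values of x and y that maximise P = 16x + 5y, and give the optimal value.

Extreme points and P = 16x + 5y:
  (0, 0) → P = 0
  (0, 203/4) → P = 1015/4
  (121/7, 0) → P = 1936/7
  (13/2, 151/4) → P = 1171/4

x = 13/2, y = 151/4, maximum P = 1171/4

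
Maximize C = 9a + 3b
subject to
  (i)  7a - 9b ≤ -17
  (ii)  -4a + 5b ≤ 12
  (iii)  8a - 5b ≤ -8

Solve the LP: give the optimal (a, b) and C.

a = 1, b = 16/5, maximum C = 93/5

Corner points and C = 9a + 3b:
  (-23, -16) → C = -255
  (13/37, 80/37) → C = 357/37
  (1, 16/5) → C = 93/5

The binding constraints are -4a + 5b = 12 and 8a - 5b = -8.
Solving simultaneously gives a = 1, b = 16/5.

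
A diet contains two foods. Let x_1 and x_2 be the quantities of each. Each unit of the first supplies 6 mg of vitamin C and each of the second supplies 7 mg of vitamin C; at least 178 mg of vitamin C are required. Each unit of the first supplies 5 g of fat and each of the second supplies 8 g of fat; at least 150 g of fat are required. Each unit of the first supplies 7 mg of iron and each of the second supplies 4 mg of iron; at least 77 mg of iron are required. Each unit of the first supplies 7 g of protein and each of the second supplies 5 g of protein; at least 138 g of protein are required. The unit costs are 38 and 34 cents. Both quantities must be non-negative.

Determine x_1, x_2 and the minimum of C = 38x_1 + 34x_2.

x_1 = 4, x_2 = 22, minimum C = 900

Feasible corners and C = 38x_1 + 34x_2:
  (0, 138/5) → C = 4692/5
  (30, 0) → C = 1140
  (374/13, 10/13) → C = 14552/13
  (4, 22) → C = 900
The feasible region is unbounded (it extends along (0, 1), (1, 0)), but C strictly increases along every unbounded feasible direction, so there is no improving ray and the minimum is attained at a vertex.

At the optimal vertex, 6x_1 + 7x_2 = 178 and 7x_1 + 5x_2 = 138.
Solving simultaneously gives x_1 = 4, x_2 = 22.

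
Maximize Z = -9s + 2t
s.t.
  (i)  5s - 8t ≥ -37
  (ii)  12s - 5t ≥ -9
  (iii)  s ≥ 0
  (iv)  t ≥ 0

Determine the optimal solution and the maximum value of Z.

Vertices and Z = -9s + 2t:
  (113/71, 399/71) → Z = -219/71
  (0, 9/5) → Z = 18/5
  (0, 0) → Z = 0
The feasible region is unbounded (it extends along (8, 5), (1, 0)), but Z strictly decreases along every unbounded feasible direction, so there is no improving ray and the maximum is attained at a vertex.

At the optimal vertex, 12s - 5t = -9 and s = 0.
Solving simultaneously gives s = 0, t = 9/5.

s = 0, t = 9/5, maximum Z = 18/5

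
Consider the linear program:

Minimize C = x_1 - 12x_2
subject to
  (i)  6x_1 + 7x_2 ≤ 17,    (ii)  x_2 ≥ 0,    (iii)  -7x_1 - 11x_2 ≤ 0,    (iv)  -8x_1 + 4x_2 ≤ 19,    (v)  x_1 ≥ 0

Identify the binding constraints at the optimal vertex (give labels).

(i) and (v)

Corner points and C = x_1 - 12x_2:
  (17/6, 0) → C = 17/6
  (0, 17/7) → C = -204/7
  (0, 0) → C = 0

The minimum is at (0, 17/7). Substituting into each constraint, equality holds for (i) and (v); the remaining constraints have slack.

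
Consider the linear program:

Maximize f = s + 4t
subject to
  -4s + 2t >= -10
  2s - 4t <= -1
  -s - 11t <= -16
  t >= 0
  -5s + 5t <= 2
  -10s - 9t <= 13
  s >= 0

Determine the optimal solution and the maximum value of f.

s = 27/5, t = 29/5, maximum f = 143/5

Extreme points and f = s + 4t:
  (7/2, 2) → f = 23/2
  (27/5, 29/5) → f = 143/5
  (53/26, 33/26) → f = 185/26
  (29/30, 41/30) → f = 193/30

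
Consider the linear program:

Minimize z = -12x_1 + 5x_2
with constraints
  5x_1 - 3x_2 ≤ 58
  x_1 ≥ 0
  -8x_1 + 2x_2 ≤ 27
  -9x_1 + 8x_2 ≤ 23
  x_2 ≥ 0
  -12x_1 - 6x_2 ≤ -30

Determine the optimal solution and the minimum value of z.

Extreme points and z = -12x_1 + 5x_2:
  (41, 49) → z = -247
  (58/5, 0) → z = -696/5
  (17/25, 91/25) → z = 251/25
  (5/2, 0) → z = -30

At the optimal vertex, 5x_1 - 3x_2 = 58 and -9x_1 + 8x_2 = 23.
Solving simultaneously gives x_1 = 41, x_2 = 49.

x_1 = 41, x_2 = 49, minimum z = -247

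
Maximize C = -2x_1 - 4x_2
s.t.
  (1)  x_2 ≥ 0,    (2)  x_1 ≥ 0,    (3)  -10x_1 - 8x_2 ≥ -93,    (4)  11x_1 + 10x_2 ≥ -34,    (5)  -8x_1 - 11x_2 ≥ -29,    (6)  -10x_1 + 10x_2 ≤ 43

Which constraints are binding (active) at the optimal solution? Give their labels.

(1) and (2)

Feasible corners and C = -2x_1 - 4x_2:
  (0, 0) → C = 0
  (29/8, 0) → C = -29/4
  (0, 29/11) → C = -116/11

The maximum is at (0, 0). Substituting into each constraint, equality holds for (1) and (2); the remaining constraints have slack.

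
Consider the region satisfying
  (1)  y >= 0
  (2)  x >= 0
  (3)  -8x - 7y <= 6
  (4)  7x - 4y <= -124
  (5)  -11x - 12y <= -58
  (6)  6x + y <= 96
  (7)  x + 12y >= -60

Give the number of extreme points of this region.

3

The feasible vertices (each the meet of two boundaries and inside every other half-plane) are:
  (0, 31)
  (0, 96)
  (260/31, 1416/31)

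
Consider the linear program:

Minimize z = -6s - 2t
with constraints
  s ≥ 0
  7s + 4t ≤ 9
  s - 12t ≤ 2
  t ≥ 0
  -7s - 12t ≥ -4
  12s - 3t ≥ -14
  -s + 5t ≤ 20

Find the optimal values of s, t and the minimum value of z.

Vertices and z = -6s - 2t:
  (0, 0) → z = 0
  (0, 1/3) → z = -2/3
  (4/7, 0) → z = -24/7

The optimum lies where t = 0 and -7s - 12t = -4.
Solving simultaneously gives s = 4/7, t = 0.

s = 4/7, t = 0, minimum z = -24/7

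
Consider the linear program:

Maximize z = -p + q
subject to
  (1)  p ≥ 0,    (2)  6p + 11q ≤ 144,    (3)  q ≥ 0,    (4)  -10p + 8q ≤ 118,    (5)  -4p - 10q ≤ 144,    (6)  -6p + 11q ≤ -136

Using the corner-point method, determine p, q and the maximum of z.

p = 68/3, q = 0, maximum z = -68/3

Extreme points and z = -p + q:
  (24, 0) → z = -24
  (70/3, 4/11) → z = -758/33
  (68/3, 0) → z = -68/3

The optimum lies where q = 0 and -6p + 11q = -136.
Solving simultaneously gives p = 68/3, q = 0.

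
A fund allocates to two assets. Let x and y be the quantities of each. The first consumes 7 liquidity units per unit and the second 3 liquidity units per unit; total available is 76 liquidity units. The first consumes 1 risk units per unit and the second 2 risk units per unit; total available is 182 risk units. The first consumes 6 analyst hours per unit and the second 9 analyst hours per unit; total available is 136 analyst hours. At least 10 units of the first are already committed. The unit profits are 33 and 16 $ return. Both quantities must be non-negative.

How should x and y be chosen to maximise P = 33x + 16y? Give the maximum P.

Feasible corners and P = 33x + 16y:
  (76/7, 0) → P = 2508/7
  (10, 0) → P = 330
  (10, 2) → P = 362

The optimum lies where 7x + 3y = 76 and x = 10.
Solving simultaneously gives x = 10, y = 2.

x = 10, y = 2, maximum P = 362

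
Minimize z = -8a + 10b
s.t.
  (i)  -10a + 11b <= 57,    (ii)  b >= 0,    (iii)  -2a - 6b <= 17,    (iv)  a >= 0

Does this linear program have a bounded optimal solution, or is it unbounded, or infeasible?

From the feasible point (0, 57/11), moving in the direction (1, 0) keeps every constraint satisfied while z decreases without bound.

unbounded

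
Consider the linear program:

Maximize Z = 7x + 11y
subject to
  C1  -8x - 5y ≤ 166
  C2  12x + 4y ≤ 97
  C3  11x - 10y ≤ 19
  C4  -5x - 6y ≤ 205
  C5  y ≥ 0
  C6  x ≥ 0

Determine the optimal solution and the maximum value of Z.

Corner points and Z = 7x + 11y:
  (523/82, 839/164) → Z = 16551/164
  (0, 97/4) → Z = 1067/4
  (19/11, 0) → Z = 133/11
  (0, 0) → Z = 0

x = 0, y = 97/4, maximum Z = 1067/4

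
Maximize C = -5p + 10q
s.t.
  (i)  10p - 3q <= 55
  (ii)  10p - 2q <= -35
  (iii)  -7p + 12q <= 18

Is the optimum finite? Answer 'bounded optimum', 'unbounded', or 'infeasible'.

bounded optimum

Vertices and C = -5p + 10q:
  (-43/2, -90) → C = -1585/2
  (-192/53, -65/106) → C = 635/53
The feasible region has finitely many vertices and no improving ray; the maximum is 635/53 at (-192/53, -65/106).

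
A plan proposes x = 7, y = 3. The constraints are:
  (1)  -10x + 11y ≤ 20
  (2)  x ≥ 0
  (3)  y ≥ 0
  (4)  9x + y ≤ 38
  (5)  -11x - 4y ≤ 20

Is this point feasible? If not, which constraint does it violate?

Constraint (4): 9x + y = 66, which is not ≤ 38. All other constraints are satisfied.

not feasible — violates (4)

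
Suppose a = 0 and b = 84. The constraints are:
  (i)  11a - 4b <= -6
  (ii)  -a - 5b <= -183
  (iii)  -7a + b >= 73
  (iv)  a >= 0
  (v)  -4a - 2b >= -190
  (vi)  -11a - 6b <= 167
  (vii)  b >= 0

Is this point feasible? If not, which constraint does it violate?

feasible

(i): -336 ≤ -6 ✓
(ii): -420 ≤ -183 ✓
(iii): 84 ≥ 73 ✓
(iv): 0 ≥ 0 ✓
(v): -168 ≥ -190 ✓
(vi): -504 ≤ 167 ✓
(vii): 84 ≥ 0 ✓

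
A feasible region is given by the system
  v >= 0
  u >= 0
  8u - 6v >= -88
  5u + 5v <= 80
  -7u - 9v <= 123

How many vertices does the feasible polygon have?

Pairwise boundary intersections that survive every other constraint:
  (0, 0)
  (16, 0)
  (0, 44/3)
  (4/7, 108/7)

4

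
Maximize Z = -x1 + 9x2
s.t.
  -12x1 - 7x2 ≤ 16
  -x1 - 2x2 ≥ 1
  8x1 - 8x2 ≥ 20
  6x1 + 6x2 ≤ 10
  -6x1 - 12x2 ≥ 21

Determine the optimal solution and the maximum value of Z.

Feasible corners and Z = -x1 + 9x2:
  (3/38, -46/19) → Z = -831/38
  (1/2, -2) → Z = -37/2
  (41/6, -31/6) → Z = -160/3
The feasible region is unbounded (it extends along (7, -12), (1, -1)), but Z strictly decreases along every unbounded feasible direction, so there is no improving ray and the maximum is attained at a vertex.

x1 = 1/2, x2 = -2, maximum Z = -37/2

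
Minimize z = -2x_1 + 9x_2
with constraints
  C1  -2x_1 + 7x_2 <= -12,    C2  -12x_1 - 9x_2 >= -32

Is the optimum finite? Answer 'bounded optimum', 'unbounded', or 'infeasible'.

From the feasible point (166/51, -40/51), moving in the direction (9, -12) keeps every constraint satisfied while z decreases without bound.

unbounded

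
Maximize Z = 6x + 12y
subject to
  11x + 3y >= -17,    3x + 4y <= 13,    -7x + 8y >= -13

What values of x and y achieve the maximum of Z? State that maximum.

Vertices and Z = 6x + 12y:
  (-107/35, 194/35) → Z = 1686/35
  (-97/109, -262/109) → Z = -3726/109
  (3, 1) → Z = 30

The binding constraints are 11x + 3y = -17 and 3x + 4y = 13.
Solving simultaneously gives x = -107/35, y = 194/35.

x = -107/35, y = 194/35, maximum Z = 1686/35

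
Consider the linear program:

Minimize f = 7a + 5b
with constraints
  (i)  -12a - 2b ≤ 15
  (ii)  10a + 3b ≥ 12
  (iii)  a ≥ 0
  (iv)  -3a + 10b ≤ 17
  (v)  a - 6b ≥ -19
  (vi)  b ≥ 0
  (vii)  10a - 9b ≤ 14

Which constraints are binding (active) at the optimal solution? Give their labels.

Extreme points and f = 7a + 5b:
  (69/109, 206/109) → f = 1513/109
  (6/5, 0) → f = 42/5
  (293/73, 212/73) → f = 3111/73
  (7/5, 0) → f = 49/5

The minimum is at (6/5, 0). Substituting into each constraint, equality holds for (ii) and (vi); the remaining constraints have slack.

(ii) and (vi)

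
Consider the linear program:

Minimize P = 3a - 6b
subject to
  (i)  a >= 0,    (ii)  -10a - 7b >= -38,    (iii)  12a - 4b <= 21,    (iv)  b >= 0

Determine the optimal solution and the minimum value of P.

a = 0, b = 38/7, minimum P = -228/7

Vertices and P = 3a - 6b:
  (0, 38/7) → P = -228/7
  (0, 0) → P = 0
  (299/124, 123/62) → P = -579/124
  (7/4, 0) → P = 21/4

The optimum lies where a = 0 and -10a - 7b = -38.
Solving simultaneously gives a = 0, b = 38/7.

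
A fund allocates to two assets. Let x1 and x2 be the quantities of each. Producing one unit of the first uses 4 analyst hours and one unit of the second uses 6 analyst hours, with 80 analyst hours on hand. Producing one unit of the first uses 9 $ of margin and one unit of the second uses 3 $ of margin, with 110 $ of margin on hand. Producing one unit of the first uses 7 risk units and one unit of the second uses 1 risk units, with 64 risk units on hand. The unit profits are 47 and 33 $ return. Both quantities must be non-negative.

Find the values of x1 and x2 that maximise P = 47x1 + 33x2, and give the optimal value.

x1 = 8, x2 = 8, maximum P = 640

Feasible corners and P = 47x1 + 33x2:
  (0, 0) → P = 0
  (0, 40/3) → P = 440
  (64/7, 0) → P = 3008/7
  (8, 8) → P = 640

At the optimal vertex, 4x1 + 6x2 = 80 and 7x1 + x2 = 64.
Solving simultaneously gives x1 = 8, x2 = 8.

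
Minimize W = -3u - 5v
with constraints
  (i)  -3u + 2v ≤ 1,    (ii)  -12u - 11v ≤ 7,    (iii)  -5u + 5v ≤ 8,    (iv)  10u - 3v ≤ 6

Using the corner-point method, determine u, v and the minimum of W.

u = 15/11, v = 28/11, minimum W = -185/11

Extreme points and W = -3u - 5v:
  (-25/57, -3/19) → W = 40/19
  (15/11, 28/11) → W = -185/11
  (45/146, -71/73) → W = 575/146

The binding constraints are -3u + 2v = 1 and 10u - 3v = 6.
Solving simultaneously gives u = 15/11, v = 28/11.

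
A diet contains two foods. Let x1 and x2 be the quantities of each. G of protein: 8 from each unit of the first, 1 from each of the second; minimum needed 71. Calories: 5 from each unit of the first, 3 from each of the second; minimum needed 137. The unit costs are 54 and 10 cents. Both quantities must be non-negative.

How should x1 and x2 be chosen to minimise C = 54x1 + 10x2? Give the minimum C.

x1 = 4, x2 = 39, minimum C = 606

Corner points and C = 54x1 + 10x2:
  (0, 71) → C = 710
  (137/5, 0) → C = 7398/5
  (4, 39) → C = 606
The feasible region is unbounded (it extends along (0, 1), (1, 0)), but C strictly increases along every unbounded feasible direction, so there is no improving ray and the minimum is attained at a vertex.

The optimum lies where 8x1 + x2 = 71 and 5x1 + 3x2 = 137.
Solving simultaneously gives x1 = 4, x2 = 39.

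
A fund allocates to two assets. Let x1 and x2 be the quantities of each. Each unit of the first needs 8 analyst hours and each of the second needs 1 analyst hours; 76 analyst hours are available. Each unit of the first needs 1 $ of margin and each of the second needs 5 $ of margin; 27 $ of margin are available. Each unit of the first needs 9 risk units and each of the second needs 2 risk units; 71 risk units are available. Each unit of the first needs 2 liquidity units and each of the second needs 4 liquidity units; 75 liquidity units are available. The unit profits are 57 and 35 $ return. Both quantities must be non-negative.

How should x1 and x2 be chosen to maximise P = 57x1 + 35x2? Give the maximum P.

Vertices and P = 57x1 + 35x2:
  (0, 0) → P = 0
  (0, 27/5) → P = 189
  (71/9, 0) → P = 1349/3
  (7, 4) → P = 539

The optimum lies where x1 + 5x2 = 27 and 9x1 + 2x2 = 71.
Solving simultaneously gives x1 = 7, x2 = 4.

x1 = 7, x2 = 4, maximum P = 539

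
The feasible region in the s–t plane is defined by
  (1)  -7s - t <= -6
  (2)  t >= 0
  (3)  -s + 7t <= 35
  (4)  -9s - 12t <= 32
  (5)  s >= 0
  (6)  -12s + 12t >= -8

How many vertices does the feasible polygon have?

Pairwise boundary intersections that survive every other constraint:
  (7/50, 251/50)
  (5/6, 1/6)
  (119/18, 107/18)

3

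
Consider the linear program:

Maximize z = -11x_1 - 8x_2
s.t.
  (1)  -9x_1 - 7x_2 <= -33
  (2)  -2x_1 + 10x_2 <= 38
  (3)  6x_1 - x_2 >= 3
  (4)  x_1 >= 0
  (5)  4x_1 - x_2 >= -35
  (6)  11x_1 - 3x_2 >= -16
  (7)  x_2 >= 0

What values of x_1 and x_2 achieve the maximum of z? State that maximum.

Extreme points and z = -11x_1 - 8x_2:
  (18/17, 57/17) → z = -654/17
  (11/3, 0) → z = -121/3
  (34/29, 117/29) → z = -1310/29
The feasible region is unbounded (it extends along (5, 1), (1, 0)), but z strictly decreases along every unbounded feasible direction, so there is no improving ray and the maximum is attained at a vertex.

x_1 = 18/17, x_2 = 57/17, maximum z = -654/17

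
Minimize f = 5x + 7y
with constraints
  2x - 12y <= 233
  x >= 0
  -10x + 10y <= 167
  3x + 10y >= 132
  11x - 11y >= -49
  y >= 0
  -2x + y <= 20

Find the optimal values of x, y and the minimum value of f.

Extreme points and f = 5x + 7y:
  (233/2, 0) → f = 1165/2
  (74/11, 123/11) → f = 1231/11
  (44, 0) → f = 220
The feasible region is unbounded (it extends along (1, 1), (6, 1)), but f strictly increases along every unbounded feasible direction, so there is no improving ray and the minimum is attained at a vertex.

The binding constraints are 3x + 10y = 132 and 11x - 11y = -49.
Solving simultaneously gives x = 74/11, y = 123/11.

x = 74/11, y = 123/11, minimum f = 1231/11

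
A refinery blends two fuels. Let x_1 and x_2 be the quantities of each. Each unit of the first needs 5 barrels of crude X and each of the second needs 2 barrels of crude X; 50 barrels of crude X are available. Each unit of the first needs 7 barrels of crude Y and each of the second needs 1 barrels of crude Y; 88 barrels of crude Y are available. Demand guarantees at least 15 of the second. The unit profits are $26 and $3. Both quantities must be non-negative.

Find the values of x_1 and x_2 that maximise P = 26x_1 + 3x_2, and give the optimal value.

x_1 = 4, x_2 = 15, maximum P = 149

Vertices and P = 26x_1 + 3x_2:
  (0, 25) → P = 75
  (0, 15) → P = 45
  (4, 15) → P = 149

The binding constraints are 5x_1 + 2x_2 = 50 and x_2 = 15.
Solving simultaneously gives x_1 = 4, x_2 = 15.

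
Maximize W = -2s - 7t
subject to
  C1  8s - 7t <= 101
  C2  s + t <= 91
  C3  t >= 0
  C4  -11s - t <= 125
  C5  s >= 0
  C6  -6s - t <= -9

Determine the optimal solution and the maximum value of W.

s = 3/2, t = 0, maximum W = -3

Vertices and W = -2s - 7t:
  (246/5, 209/5) → W = -391
  (101/8, 0) → W = -101/4
  (0, 91) → W = -637
  (3/2, 0) → W = -3
  (0, 9) → W = -63

At the optimal vertex, t = 0 and -6s - t = -9.
Solving simultaneously gives s = 3/2, t = 0.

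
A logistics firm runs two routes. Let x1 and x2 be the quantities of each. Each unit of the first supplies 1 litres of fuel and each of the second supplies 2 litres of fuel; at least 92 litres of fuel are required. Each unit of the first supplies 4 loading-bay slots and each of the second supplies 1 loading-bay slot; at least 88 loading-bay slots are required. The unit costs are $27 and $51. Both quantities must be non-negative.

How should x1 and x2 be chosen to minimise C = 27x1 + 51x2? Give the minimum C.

x1 = 12, x2 = 40, minimum C = 2364

The feasible region is unbounded (it extends along (0, 1), (1, 0)), but C strictly increases along every unbounded feasible direction, so there is no improving ray and the minimum is attained at a vertex.

The binding constraints are x1 + 2x2 = 92 and 4x1 + x2 = 88.
Solving simultaneously gives x1 = 12, x2 = 40.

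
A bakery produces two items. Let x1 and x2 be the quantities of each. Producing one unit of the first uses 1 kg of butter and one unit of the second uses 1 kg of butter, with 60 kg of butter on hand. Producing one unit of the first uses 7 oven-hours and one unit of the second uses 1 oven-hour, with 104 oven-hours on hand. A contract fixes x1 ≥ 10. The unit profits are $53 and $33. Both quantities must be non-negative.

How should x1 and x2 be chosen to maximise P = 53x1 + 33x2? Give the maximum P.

Feasible corners and P = 53x1 + 33x2:
  (104/7, 0) → P = 5512/7
  (10, 0) → P = 530
  (10, 34) → P = 1652

x1 = 10, x2 = 34, maximum P = 1652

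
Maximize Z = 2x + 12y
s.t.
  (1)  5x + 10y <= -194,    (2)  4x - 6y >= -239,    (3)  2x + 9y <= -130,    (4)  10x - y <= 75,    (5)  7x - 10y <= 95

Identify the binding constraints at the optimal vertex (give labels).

(2) and (3)

Feasible corners and Z = 2x + 12y:
  (-446/25, -262/25) → Z = -4036/25
  (-33/4, -611/40) → Z = -999/5
  (-977/16, -7/8) → Z = -1061/8
The feasible region is unbounded (it extends along (-10, -7), (-3, -2)), but Z strictly decreases along every unbounded feasible direction, so there is no improving ray and the maximum is attained at a vertex.

The maximum is at (-977/16, -7/8). Substituting into each constraint, equality holds for (2) and (3); the remaining constraints have slack.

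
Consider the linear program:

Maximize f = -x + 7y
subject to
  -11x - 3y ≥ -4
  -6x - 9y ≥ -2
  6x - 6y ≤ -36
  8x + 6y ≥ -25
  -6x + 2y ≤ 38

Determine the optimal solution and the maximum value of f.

x = -169/33, y = 40/11, maximum f = 1009/33

Feasible corners and f = -x + 7y:
  (-52/15, 38/15) → f = 106/5
  (-169/33, 40/11) → f = 1009/33
  (-61/14, 23/14) → f = 111/7
  (-139/26, 77/26) → f = 339/13

At the optimal vertex, -6x - 9y = -2 and -6x + 2y = 38.
Solving simultaneously gives x = -169/33, y = 40/11.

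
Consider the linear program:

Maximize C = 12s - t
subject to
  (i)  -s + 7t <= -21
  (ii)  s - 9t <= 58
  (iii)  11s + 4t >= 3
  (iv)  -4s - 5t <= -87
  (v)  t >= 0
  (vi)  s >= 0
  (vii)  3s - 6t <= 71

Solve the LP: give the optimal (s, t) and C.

Vertices and C = 12s - t:
  (238/11, 1/11) → C = 2855/11
  (371/15, 8/15) → C = 4444/15
  (87/4, 0) → C = 261
  (71/3, 0) → C = 284

s = 371/15, t = 8/15, maximum C = 4444/15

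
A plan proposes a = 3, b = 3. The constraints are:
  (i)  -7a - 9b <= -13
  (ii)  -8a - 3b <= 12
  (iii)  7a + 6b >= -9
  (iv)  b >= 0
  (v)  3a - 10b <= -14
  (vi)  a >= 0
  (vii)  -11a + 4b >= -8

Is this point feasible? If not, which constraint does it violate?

not feasible — violates (vii)

Constraint (vii): -11a + 4b = -21, which is not ≥ -8. All other constraints are satisfied.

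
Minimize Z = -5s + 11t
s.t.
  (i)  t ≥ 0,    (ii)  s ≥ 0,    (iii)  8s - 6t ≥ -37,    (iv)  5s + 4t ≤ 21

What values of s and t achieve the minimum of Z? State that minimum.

s = 21/5, t = 0, minimum Z = -21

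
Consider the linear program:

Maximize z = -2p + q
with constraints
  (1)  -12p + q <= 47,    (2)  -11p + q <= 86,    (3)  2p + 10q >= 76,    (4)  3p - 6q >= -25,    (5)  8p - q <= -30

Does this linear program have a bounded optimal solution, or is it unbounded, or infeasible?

The boundaries -12p + q = 47 and -11p + q = 86 meet at (39, 515), but that point violates 3p - 6q ≥ -25. Every candidate vertex is excluded by some other constraint, so the feasible region is empty.

infeasible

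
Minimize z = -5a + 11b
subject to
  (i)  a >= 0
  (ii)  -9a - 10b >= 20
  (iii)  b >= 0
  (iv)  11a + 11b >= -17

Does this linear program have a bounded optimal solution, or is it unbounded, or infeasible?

The boundaries a = 0 and b = 0 meet at (0, 0), but that point violates -9a - 10b ≥ 20. Every candidate vertex is excluded by some other constraint, so the feasible region is empty.

infeasible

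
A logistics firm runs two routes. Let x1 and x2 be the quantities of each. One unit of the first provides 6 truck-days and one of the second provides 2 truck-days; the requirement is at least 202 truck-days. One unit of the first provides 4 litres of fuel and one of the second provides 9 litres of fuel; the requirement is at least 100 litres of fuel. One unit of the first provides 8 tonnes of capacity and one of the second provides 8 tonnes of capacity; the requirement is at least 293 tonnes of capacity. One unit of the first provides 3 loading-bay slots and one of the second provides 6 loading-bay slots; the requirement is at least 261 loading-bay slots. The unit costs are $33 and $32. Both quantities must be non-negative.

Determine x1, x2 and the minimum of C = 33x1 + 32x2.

Extreme points and C = 33x1 + 32x2:
  (0, 101) → C = 3232
  (87, 0) → C = 2871
  (23, 32) → C = 1783
The feasible region is unbounded (it extends along (0, 1), (1, 0)), but C strictly increases along every unbounded feasible direction, so there is no improving ray and the minimum is attained at a vertex.

The binding constraints are 6x1 + 2x2 = 202 and 3x1 + 6x2 = 261.
Solving simultaneously gives x1 = 23, x2 = 32.

x1 = 23, x2 = 32, minimum C = 1783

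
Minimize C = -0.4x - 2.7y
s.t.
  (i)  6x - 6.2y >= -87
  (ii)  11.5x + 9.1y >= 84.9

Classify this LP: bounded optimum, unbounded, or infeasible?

unbounded

From the feasible point (-13266/6295, 15099/1259), moving in the direction (6.2, 6) keeps every constraint satisfied while C decreases without bound.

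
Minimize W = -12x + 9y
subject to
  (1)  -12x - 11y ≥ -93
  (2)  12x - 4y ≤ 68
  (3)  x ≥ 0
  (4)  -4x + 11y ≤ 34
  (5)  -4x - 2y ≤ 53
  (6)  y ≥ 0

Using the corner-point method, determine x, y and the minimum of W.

x = 17/3, y = 0, minimum W = -68

Extreme points and W = -12x + 9y:
  (56/9, 5/3) → W = -179/3
  (59/16, 195/44) → W = -48/11
  (17/3, 0) → W = -68
  (0, 34/11) → W = 306/11
  (0, 0) → W = 0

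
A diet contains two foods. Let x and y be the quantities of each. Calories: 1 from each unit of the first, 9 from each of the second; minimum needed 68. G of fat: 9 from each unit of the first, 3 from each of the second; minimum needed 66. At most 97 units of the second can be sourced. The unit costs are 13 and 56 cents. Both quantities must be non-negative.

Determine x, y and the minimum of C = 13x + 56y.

x = 5, y = 7, minimum C = 457

Corner points and C = 13x + 56y:
  (0, 22) → C = 1232
  (0, 97) → C = 5432
  (68, 0) → C = 884
  (5, 7) → C = 457
The feasible region is unbounded (it extends along (1, 0)), but C strictly increases along every unbounded feasible direction, so there is no improving ray and the minimum is attained at a vertex.

The binding constraints are x + 9y = 68 and 9x + 3y = 66.
Solving simultaneously gives x = 5, y = 7.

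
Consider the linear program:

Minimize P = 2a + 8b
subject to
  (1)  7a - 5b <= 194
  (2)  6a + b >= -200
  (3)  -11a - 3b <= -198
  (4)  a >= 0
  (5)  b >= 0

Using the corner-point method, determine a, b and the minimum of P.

a = 18, b = 0, minimum P = 36

Corner points and P = 2a + 8b:
  (194/7, 0) → P = 388/7
  (0, 66) → P = 528
  (18, 0) → P = 36
The feasible region is unbounded (it extends along (0, 1), (5, 7)), but P strictly increases along every unbounded feasible direction, so there is no improving ray and the minimum is attained at a vertex.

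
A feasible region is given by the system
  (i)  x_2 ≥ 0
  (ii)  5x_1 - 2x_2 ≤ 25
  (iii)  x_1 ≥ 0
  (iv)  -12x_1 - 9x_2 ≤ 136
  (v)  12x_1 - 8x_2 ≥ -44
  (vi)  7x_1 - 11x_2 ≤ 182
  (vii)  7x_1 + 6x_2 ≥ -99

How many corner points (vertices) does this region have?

Intersecting each pair of boundary lines and keeping only the points that satisfy every inequality leaves:
  (5, 0)
  (0, 0)
  (18, 65/2)
  (0, 11/2)

4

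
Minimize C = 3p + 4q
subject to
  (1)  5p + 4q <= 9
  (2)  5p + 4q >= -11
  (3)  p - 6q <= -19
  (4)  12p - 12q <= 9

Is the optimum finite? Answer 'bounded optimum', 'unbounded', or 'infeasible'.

Extreme points and C = 3p + 4q:
  (-11/17, 52/17) → C = 175/17
  (-71/17, 42/17) → C = -45/17
The feasible region has finitely many vertices and no improving ray; the minimum is -45/17 at (-71/17, 42/17).

bounded optimum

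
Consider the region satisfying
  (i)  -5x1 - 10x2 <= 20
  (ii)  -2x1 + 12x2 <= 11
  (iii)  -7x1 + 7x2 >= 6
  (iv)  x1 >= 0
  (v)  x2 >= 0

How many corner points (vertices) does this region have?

Of the 10 pairwise boundary intersections, those satisfying every inequality are:
  (1/14, 13/14)
  (0, 11/12)
  (0, 6/7)

3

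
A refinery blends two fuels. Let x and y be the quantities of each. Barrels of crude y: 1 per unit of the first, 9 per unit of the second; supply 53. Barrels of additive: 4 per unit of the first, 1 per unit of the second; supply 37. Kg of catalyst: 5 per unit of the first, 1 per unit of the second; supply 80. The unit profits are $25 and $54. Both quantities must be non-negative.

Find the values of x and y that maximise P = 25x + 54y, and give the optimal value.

x = 8, y = 5, maximum P = 470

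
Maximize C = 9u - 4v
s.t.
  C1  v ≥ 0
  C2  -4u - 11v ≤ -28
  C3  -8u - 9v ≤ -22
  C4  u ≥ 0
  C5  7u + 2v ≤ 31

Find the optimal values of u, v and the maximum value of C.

At the optimal vertex, -4u - 11v = -28 and 7u + 2v = 31.
Solving simultaneously gives u = 95/23, v = 24/23.

u = 95/23, v = 24/23, maximum C = 33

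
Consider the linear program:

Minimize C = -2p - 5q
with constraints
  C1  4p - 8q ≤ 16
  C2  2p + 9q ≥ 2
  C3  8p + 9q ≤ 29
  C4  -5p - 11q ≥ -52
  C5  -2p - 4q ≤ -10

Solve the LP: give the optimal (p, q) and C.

p = -49, q = 27, minimum C = -37

Corner points and C = -2p - 5q:
  (-149/43, 271/43) → C = -1057/43
  (13/7, 11/7) → C = -81/7
  (-49, 27) → C = -37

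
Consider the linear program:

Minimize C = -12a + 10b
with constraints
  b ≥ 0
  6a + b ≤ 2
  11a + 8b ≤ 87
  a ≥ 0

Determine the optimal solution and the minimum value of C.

Vertices and C = -12a + 10b:
  (1/3, 0) → C = -4
  (0, 0) → C = 0
  (0, 2) → C = 20

a = 1/3, b = 0, minimum C = -4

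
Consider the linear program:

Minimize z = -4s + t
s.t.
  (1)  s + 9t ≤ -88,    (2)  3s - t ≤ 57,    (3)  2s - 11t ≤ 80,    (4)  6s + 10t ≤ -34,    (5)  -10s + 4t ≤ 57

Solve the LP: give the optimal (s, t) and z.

s = -248/29, t = -256/29, minimum z = 736/29

Extreme points and z = -4s + t:
  (-248/29, -256/29) → z = 736/29
  (-865/94, -823/94) → z = 2637/94
  (-947/102, -457/51) → z = 479/17

The optimum lies where s + 9t = -88 and 2s - 11t = 80.
Solving simultaneously gives s = -248/29, t = -256/29.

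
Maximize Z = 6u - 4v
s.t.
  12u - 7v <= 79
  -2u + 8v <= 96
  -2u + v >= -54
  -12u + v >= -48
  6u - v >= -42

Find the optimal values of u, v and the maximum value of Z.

u = -373/30, v = -163/5, maximum Z = 279/5

Feasible corners and Z = 6u - 4v:
  (257/72, -31/6) → Z = 505/12
  (-373/30, -163/5) → Z = 279/5
  (240/47, 624/47) → Z = -1056/47
  (-120/23, 246/23) → Z = -1704/23

The optimum lies where 12u - 7v = 79 and 6u - v = -42.
Solving simultaneously gives u = -373/30, v = -163/5.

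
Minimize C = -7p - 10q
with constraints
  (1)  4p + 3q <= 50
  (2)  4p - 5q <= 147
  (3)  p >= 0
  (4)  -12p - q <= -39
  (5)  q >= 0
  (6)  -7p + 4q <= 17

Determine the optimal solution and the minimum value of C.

p = 149/37, q = 418/37, minimum C = -5223/37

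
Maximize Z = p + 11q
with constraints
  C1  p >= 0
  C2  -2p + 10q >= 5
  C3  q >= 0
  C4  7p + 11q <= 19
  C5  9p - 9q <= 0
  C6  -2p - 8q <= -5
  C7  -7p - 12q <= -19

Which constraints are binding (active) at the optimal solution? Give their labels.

C1 and C4

Feasible corners and Z = p + 11q:
  (0, 19/11) → Z = 19
  (0, 19/12) → Z = 209/12
  (19/18, 19/18) → Z = 38/3
  (1, 1) → Z = 12

The maximum is at (0, 19/11). Substituting into each constraint, equality holds for C1 and C4; the remaining constraints have slack.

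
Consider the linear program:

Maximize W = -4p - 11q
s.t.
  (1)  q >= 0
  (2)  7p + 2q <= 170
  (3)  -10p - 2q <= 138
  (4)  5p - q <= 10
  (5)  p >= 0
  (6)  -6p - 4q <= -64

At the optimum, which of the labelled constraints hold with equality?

Vertices and W = -4p - 11q:
  (190/17, 780/17) → W = -9340/17
  (0, 85) → W = -935
  (4, 10) → W = -126
  (0, 16) → W = -176

The maximum is at (4, 10). Substituting into each constraint, equality holds for (4) and (6); the remaining constraints have slack.

(4) and (6)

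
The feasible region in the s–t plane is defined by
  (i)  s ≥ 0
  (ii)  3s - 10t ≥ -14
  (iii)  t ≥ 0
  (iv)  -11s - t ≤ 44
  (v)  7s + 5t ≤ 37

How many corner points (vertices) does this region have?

Of the 10 pairwise boundary intersections, those satisfying every inequality are:
  (0, 7/5)
  (0, 0)
  (60/17, 209/85)
  (37/7, 0)

4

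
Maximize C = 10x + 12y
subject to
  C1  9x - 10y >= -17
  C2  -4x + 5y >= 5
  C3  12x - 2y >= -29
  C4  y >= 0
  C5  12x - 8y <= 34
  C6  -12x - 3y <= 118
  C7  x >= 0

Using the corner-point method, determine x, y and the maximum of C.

x = 119/12, y = 85/8, maximum C = 680/3

The optimum lies where 9x - 10y = -17 and 12x - 8y = 34.
Solving simultaneously gives x = 119/12, y = 85/8.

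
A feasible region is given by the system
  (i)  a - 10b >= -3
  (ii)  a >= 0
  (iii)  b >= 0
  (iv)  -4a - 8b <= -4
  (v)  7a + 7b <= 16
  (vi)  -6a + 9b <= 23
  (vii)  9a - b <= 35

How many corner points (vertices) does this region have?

4

Pairwise boundary intersections that survive every other constraint:
  (1/3, 1/3)
  (139/77, 37/77)
  (1, 0)
  (16/7, 0)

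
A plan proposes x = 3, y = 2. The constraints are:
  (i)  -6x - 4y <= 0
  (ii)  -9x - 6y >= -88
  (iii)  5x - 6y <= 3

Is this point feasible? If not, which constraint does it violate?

(i): -26 ≤ 0 ✓
(ii): -39 ≥ -88 ✓
(iii): 3 ≤ 3 ✓

feasible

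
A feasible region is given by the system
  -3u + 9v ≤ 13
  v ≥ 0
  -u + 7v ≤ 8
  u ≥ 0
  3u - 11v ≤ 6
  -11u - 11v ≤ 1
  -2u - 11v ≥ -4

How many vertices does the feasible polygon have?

3

Intersecting each pair of boundary lines and keeping only the points that satisfy every inequality leaves:
  (0, 0)
  (2, 0)
  (0, 4/11)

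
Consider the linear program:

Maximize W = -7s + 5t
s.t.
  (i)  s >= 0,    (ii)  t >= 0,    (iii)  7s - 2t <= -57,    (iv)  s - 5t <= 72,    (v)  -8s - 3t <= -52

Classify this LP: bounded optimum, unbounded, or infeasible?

From the feasible point (0, 57/2), moving in the direction (0, 1) keeps every constraint satisfied while W increases without bound.

unbounded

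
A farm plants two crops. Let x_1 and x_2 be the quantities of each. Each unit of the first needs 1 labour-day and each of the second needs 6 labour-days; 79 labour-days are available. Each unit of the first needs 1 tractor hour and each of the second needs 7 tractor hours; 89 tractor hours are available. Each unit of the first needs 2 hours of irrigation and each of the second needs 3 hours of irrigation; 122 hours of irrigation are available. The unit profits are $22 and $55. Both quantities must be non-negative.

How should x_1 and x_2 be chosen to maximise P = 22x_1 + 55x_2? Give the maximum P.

Corner points and P = 22x_1 + 55x_2:
  (0, 0) → P = 0
  (0, 89/7) → P = 4895/7
  (61, 0) → P = 1342
  (19, 10) → P = 968
  (55, 4) → P = 1430

The optimum lies where x_1 + 6x_2 = 79 and 2x_1 + 3x_2 = 122.
Solving simultaneously gives x_1 = 55, x_2 = 4.

x_1 = 55, x_2 = 4, maximum P = 1430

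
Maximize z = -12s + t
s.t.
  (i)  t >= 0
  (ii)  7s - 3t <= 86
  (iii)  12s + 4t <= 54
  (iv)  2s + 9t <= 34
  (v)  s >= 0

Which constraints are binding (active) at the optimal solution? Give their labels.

(iv) and (v)

Extreme points and z = -12s + t:
  (9/2, 0) → z = -54
  (0, 0) → z = 0
  (7/2, 3) → z = -39
  (0, 34/9) → z = 34/9

The maximum is at (0, 34/9). Substituting into each constraint, equality holds for (iv) and (v); the remaining constraints have slack.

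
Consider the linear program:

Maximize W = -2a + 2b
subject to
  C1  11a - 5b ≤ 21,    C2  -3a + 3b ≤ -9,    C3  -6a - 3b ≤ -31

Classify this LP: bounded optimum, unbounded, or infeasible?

The boundaries 11a - 5b = 21 and -3a + 3b = -9 meet at (1, -2), but that point violates -6a - 3b ≤ -31. Every candidate vertex is excluded by some other constraint, so the feasible region is empty.

infeasible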